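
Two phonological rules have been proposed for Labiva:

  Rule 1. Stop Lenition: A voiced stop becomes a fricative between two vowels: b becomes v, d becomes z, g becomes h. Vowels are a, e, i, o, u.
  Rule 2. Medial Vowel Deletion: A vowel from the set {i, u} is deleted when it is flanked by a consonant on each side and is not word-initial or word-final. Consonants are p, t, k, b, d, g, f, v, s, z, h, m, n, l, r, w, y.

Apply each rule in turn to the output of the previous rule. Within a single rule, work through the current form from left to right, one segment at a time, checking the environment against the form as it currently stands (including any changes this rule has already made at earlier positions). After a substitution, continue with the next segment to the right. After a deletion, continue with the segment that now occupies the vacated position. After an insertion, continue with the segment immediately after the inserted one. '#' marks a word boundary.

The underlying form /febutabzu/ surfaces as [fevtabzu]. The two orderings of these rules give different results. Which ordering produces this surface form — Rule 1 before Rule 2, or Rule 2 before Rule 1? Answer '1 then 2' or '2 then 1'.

Order 1 then 2:
  1 Stop Lenition: [febutabzu] → [fevutabzu]
  2 Medial Vowel Deletion: [fevutabzu] → [fevtabzu]
  result: [fevtabzu]
Order 2 then 1:
  2 Medial Vowel Deletion: [febutabzu] → [febtabzu]
  1 Stop Lenition: no change — [febtabzu]
  result: [febtabzu]

1 then 2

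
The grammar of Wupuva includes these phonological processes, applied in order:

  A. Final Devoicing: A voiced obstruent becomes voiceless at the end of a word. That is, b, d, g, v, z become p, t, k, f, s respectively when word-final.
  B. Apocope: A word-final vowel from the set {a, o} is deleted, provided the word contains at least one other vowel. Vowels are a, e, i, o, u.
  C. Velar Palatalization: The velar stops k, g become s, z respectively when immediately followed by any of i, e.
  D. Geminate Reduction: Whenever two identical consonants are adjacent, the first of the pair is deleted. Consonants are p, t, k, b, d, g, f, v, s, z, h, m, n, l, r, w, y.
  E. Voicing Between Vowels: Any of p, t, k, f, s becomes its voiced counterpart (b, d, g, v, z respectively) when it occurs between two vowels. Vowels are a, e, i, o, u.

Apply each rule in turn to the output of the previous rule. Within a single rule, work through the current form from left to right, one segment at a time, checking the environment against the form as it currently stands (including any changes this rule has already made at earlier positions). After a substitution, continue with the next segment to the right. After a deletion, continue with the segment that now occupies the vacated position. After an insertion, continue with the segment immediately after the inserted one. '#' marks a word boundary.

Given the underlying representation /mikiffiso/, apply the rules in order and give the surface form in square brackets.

[mizivis]

A Final Devoicing: no change — [mikiffiso]
B Apocope: [mikiffiso] → [mikiffis]
C Velar Palatalization: [mikiffis] → [misiffis]
D Geminate Reduction: [misiffis] → [misifis]
E Voicing Between Vowels: [misifis] → [mizivis]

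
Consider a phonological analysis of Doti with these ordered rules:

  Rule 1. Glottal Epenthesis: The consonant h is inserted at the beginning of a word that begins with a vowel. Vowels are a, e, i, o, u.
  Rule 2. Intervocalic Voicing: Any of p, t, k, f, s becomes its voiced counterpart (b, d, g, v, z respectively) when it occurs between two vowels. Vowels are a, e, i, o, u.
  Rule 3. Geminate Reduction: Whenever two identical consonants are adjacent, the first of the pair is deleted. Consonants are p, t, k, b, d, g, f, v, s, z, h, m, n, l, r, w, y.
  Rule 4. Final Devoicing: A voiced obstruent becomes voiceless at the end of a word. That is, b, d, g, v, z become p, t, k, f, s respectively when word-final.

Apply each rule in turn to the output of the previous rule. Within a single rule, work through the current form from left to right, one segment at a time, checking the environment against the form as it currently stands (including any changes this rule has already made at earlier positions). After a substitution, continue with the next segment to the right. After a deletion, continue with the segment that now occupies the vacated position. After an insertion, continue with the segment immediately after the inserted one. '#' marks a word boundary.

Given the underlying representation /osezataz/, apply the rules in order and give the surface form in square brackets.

[hozezadas]

Rule 1 Glottal Epenthesis: [osezataz] → [hosezataz]
Rule 2 Intervocalic Voicing: [hosezataz] → [hozezadaz]
Rule 3 Geminate Reduction: no change — [hozezadaz]
Rule 4 Final Devoicing: [hozezadaz] → [hozezadas]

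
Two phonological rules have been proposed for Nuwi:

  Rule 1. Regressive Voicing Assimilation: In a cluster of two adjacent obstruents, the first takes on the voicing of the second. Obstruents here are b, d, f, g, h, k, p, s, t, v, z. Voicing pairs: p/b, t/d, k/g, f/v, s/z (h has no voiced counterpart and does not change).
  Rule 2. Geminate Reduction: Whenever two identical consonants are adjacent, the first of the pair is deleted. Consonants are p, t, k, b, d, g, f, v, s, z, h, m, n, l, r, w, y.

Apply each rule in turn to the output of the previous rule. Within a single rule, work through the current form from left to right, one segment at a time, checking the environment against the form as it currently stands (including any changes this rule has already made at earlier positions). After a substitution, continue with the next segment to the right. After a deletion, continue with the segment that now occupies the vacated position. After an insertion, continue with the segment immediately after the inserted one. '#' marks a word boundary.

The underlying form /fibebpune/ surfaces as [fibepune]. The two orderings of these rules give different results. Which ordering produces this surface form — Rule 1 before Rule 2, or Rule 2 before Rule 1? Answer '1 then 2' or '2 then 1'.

1 then 2

Order 1 then 2:
  1 Regressive Voicing Assimilation: [fibebpune] → [fibeppune]
  2 Geminate Reduction: [fibeppune] → [fibepune]
  result: [fibepune]
Order 2 then 1:
  2 Geminate Reduction: no change — [fibebpune]
  1 Regressive Voicing Assimilation: [fibebpune] → [fibeppune]
  result: [fibeppune]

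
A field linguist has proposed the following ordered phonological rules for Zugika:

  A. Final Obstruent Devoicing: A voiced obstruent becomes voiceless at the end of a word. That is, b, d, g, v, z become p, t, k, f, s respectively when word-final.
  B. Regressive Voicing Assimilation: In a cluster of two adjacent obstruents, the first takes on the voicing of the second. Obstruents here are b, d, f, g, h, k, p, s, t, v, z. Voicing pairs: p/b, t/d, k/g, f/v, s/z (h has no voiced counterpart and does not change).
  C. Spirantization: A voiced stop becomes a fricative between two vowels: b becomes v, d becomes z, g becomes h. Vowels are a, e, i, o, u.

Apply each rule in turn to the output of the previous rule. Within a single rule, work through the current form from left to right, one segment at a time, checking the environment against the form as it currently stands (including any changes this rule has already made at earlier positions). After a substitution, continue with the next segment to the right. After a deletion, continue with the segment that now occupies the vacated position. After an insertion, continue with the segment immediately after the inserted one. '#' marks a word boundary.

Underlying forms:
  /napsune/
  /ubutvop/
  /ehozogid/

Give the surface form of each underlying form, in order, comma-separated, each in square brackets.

/napsune/:
  A Final Obstruent Devoicing: no change — [napsune]
  B Regressive Voicing Assimilation: no change — [napsune]
  C Spirantization: no change — [napsune]
/ubutvop/:
  A Final Obstruent Devoicing: no change — [ubutvop]
  B Regressive Voicing Assimilation: [ubutvop] → [ubudvop]
  C Spirantization: [ubudvop] → [uvudvop]
/ehozogid/:
  A Final Obstruent Devoicing: [ehozogid] → [ehozogit]
  B Regressive Voicing Assimilation: no change — [ehozogit]
  C Spirantization: [ehozogit] → [ehozohit]

[napsune], [uvudvop], [ehozohit]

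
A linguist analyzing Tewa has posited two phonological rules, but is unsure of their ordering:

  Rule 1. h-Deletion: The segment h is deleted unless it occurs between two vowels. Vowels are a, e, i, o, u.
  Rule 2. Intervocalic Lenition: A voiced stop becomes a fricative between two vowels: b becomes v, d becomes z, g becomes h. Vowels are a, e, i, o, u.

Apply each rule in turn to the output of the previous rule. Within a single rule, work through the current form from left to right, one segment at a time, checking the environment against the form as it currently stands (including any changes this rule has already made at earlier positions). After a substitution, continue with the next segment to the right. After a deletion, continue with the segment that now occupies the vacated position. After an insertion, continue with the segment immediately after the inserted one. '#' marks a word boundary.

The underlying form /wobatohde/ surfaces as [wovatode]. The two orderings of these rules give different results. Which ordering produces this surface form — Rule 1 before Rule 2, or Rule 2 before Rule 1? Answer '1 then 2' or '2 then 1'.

Order 1 then 2:
  1 h-Deletion: [wobatohde] → [wobatode]
  2 Intervocalic Lenition: [wobatode] → [wovatoze]
  result: [wovatoze]
Order 2 then 1:
  2 Intervocalic Lenition: [wobatohde] → [wovatohde]
  1 h-Deletion: [wovatohde] → [wovatode]
  result: [wovatode]

2 then 1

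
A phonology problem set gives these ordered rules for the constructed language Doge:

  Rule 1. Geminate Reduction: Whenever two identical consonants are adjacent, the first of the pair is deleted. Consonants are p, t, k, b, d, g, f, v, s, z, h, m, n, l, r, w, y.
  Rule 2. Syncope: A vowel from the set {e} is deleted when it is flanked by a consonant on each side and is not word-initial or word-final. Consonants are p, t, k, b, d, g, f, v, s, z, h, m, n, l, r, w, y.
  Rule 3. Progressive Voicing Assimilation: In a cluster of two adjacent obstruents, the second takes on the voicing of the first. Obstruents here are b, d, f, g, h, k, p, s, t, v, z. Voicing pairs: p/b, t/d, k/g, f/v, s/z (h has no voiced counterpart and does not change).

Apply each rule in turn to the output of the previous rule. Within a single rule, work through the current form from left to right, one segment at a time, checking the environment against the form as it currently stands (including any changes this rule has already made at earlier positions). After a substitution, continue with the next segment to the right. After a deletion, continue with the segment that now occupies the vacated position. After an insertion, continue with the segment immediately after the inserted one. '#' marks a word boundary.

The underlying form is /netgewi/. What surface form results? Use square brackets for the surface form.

[ntkwi]

Rule 1 Geminate Reduction: no change — [netgewi]
Rule 2 Syncope: [netgewi] → [ntgwi]
Rule 3 Progressive Voicing Assimilation: [ntgwi] → [ntkwi]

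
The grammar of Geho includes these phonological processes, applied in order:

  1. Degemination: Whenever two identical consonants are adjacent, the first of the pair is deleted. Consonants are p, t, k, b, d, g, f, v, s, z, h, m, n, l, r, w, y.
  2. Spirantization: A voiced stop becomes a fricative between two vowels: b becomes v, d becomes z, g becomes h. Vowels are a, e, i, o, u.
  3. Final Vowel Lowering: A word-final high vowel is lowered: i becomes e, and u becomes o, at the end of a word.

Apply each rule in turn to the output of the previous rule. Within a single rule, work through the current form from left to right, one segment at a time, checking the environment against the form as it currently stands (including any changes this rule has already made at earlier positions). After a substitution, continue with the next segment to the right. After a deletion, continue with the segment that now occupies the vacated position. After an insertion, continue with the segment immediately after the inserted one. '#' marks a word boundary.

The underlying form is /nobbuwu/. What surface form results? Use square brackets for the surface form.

[novuwo]

1 Degemination: [nobbuwu] → [nobuwu]
2 Spirantization: [nobuwu] → [novuwu]
3 Final Vowel Lowering: [novuwu] → [novuwo]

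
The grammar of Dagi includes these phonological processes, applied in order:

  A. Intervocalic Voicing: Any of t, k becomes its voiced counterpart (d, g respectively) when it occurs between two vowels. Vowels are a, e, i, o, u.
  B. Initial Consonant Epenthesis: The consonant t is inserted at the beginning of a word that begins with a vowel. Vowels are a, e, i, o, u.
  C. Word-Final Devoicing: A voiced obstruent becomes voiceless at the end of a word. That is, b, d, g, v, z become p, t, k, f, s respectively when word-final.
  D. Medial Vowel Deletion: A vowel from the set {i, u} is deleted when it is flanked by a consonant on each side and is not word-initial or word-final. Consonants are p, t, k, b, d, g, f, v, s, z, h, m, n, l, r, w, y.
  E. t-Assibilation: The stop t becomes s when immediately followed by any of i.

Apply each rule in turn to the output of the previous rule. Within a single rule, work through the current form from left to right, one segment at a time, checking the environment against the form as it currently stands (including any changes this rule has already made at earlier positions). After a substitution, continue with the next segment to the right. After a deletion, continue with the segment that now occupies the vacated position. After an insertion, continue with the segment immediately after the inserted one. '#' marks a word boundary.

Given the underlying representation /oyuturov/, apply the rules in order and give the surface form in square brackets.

A Intervocalic Voicing: [oyuturov] → [oyudurov]
B Initial Consonant Epenthesis: [oyudurov] → [toyudurov]
C Word-Final Devoicing: [toyudurov] → [toyudurof]
D Medial Vowel Deletion: [toyudurof] → [toydrof]
E t-Assibilation: no change — [toydrof]

[toydrof]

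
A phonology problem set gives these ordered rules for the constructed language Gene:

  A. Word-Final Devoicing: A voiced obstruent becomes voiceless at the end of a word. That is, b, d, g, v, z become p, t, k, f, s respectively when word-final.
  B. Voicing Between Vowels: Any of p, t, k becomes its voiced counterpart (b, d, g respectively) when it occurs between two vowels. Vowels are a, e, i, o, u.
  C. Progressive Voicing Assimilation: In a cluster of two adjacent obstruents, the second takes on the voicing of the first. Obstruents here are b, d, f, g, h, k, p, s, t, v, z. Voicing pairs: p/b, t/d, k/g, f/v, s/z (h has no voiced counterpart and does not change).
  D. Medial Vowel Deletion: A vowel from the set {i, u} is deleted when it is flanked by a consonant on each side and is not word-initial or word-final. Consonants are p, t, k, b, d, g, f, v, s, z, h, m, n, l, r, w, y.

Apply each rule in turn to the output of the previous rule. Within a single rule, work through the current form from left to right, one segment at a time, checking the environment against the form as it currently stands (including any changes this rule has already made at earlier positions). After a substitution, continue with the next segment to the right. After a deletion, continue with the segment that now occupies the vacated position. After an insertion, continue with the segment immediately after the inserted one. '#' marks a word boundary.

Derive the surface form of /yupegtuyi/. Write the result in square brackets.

[ybegdyi]

A Word-Final Devoicing: no change — [yupegtuyi]
B Voicing Between Vowels: [yupegtuyi] → [yubegtuyi]
C Progressive Voicing Assimilation: [yubegtuyi] → [yubegduyi]
D Medial Vowel Deletion: [yubegduyi] → [ybegdyi]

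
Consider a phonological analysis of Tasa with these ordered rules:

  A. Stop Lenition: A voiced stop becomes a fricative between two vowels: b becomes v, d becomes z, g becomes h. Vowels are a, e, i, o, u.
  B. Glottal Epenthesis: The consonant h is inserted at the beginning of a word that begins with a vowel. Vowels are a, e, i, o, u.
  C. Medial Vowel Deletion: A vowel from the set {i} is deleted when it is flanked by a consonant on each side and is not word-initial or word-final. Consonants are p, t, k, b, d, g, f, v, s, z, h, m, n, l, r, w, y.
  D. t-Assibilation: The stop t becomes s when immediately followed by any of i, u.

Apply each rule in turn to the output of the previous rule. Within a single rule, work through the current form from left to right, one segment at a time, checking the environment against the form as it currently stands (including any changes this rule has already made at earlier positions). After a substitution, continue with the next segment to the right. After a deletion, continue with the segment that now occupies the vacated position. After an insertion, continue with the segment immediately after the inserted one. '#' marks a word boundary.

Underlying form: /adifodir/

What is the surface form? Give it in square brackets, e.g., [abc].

[hazfozr]

A Stop Lenition: [adifodir] → [azifozir]
B Glottal Epenthesis: [azifozir] → [hazifozir]
C Medial Vowel Deletion: [hazifozir] → [hazfozr]
D t-Assibilation: no change — [hazfozr]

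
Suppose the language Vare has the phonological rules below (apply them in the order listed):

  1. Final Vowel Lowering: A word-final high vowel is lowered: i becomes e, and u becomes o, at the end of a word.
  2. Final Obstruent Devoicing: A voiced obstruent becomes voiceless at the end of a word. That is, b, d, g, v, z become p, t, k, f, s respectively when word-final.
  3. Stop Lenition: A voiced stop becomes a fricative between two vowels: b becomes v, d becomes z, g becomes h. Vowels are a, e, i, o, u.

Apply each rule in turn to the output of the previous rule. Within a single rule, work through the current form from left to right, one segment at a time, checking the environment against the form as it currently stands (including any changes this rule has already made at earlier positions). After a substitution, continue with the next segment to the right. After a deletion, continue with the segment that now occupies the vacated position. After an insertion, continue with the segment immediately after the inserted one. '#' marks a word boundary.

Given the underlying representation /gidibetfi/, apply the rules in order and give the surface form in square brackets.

[gizivetfe]

1 Final Vowel Lowering: [gidibetfi] → [gidibetfe]
2 Final Obstruent Devoicing: no change — [gidibetfe]
3 Stop Lenition: [gidibetfe] → [gizivetfe]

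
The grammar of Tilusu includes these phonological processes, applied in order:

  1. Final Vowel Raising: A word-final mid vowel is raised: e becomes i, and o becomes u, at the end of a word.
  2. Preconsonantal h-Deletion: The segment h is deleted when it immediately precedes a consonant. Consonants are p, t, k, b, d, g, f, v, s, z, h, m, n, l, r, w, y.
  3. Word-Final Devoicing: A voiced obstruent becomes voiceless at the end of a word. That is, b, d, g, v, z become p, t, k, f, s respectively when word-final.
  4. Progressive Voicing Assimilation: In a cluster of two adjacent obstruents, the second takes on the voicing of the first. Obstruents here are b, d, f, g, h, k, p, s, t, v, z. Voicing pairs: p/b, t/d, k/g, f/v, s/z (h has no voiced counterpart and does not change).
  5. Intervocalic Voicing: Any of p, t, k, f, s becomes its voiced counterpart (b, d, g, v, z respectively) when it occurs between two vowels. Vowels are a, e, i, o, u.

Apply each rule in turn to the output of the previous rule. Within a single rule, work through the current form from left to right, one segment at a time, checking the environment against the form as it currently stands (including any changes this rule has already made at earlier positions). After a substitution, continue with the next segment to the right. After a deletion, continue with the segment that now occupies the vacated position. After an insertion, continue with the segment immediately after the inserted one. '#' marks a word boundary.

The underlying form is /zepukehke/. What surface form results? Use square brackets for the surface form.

[zebugegi]

1 Final Vowel Raising: [zepukehke] → [zepukehki]
2 Preconsonantal h-Deletion: [zepukehki] → [zepukeki]
3 Word-Final Devoicing: no change — [zepukeki]
4 Progressive Voicing Assimilation: no change — [zepukeki]
5 Intervocalic Voicing: [zepukeki] → [zebugegi]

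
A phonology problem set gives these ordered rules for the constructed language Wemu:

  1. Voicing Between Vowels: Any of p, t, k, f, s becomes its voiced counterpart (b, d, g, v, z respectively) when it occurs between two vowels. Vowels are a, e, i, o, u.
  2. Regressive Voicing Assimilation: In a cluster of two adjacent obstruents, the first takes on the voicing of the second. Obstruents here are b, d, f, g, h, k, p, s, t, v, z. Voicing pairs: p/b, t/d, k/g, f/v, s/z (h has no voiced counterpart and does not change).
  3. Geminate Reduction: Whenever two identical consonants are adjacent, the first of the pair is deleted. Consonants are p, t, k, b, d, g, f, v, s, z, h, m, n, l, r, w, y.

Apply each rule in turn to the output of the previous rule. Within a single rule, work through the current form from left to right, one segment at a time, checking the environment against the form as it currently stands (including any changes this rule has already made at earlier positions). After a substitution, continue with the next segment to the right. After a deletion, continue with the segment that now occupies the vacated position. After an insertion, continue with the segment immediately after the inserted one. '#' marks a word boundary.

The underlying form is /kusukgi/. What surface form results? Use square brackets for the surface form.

[kuzugi]

1 Voicing Between Vowels: [kusukgi] → [kuzukgi]
2 Regressive Voicing Assimilation: [kuzukgi] → [kuzuggi]
3 Geminate Reduction: [kuzuggi] → [kuzugi]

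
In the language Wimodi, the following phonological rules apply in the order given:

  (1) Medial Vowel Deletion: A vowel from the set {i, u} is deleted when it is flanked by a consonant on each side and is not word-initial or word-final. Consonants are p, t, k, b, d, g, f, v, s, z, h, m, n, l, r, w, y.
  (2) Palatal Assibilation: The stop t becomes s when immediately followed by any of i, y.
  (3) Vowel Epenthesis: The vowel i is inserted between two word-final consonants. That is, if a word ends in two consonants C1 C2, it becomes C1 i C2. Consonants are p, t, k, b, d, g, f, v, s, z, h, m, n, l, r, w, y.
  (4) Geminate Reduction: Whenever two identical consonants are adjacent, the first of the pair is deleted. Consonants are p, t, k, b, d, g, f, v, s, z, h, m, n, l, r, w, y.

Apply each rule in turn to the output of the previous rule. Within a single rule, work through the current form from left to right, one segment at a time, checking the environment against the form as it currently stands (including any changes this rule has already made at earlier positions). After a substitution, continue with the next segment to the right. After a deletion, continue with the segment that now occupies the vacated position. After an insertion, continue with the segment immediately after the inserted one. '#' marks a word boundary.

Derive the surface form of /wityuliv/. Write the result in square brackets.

[wsyliv]

(1) Medial Vowel Deletion: [wityuliv] → [wtylv]
(2) Palatal Assibilation: [wtylv] → [wsylv]
(3) Vowel Epenthesis: [wsylv] → [wsyliv]
(4) Geminate Reduction: no change — [wsyliv]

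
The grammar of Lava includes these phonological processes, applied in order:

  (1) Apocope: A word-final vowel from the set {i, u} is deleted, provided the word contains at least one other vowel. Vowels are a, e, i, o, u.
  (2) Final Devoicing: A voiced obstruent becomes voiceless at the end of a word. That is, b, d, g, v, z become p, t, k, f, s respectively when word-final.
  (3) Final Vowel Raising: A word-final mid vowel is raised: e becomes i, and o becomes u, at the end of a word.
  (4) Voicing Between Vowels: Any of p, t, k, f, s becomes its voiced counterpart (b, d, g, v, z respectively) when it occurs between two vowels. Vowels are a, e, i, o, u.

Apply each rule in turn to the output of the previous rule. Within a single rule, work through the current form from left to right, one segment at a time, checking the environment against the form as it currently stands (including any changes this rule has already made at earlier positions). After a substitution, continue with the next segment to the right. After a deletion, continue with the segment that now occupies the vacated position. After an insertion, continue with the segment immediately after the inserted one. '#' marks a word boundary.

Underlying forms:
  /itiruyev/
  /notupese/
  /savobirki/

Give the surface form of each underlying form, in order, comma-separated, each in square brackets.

[idiruyef], [nodubezi], [savobirk]

/itiruyev/:
  (1) Apocope: no change — [itiruyev]
  (2) Final Devoicing: [itiruyev] → [itiruyef]
  (3) Final Vowel Raising: no change — [itiruyef]
  (4) Voicing Between Vowels: [itiruyef] → [idiruyef]
/notupese/:
  (1) Apocope: no change — [notupese]
  (2) Final Devoicing: no change — [notupese]
  (3) Final Vowel Raising: [notupese] → [notupesi]
  (4) Voicing Between Vowels: [notupesi] → [nodubezi]
/savobirki/:
  (1) Apocope: [savobirki] → [savobirk]
  (2) Final Devoicing: no change — [savobirk]
  (3) Final Vowel Raising: no change — [savobirk]
  (4) Voicing Between Vowels: no change — [savobirk]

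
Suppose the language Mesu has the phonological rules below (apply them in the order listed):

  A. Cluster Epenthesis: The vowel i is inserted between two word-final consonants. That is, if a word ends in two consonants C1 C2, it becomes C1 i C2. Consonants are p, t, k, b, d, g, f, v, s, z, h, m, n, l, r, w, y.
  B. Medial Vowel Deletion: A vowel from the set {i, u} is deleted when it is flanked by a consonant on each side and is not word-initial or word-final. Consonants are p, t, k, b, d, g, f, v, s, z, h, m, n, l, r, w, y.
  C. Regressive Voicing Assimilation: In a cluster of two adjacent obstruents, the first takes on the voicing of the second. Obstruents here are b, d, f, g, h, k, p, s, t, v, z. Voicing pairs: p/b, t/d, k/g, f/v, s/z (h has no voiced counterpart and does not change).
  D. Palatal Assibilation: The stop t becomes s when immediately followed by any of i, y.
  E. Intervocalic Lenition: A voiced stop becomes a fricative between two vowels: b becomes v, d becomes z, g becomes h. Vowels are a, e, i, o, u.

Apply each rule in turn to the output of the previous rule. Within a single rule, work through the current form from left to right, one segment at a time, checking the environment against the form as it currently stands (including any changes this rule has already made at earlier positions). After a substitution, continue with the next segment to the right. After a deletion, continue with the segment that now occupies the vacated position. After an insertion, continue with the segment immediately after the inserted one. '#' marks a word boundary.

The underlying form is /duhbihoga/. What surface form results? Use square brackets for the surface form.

A Cluster Epenthesis: no change — [duhbihoga]
B Medial Vowel Deletion: [duhbihoga] → [dhbhoga]
C Regressive Voicing Assimilation: [dhbhoga] → [thphoga]
D Palatal Assibilation: no change — [thphoga]
E Intervocalic Lenition: [thphoga] → [thphoha]

[thphoha]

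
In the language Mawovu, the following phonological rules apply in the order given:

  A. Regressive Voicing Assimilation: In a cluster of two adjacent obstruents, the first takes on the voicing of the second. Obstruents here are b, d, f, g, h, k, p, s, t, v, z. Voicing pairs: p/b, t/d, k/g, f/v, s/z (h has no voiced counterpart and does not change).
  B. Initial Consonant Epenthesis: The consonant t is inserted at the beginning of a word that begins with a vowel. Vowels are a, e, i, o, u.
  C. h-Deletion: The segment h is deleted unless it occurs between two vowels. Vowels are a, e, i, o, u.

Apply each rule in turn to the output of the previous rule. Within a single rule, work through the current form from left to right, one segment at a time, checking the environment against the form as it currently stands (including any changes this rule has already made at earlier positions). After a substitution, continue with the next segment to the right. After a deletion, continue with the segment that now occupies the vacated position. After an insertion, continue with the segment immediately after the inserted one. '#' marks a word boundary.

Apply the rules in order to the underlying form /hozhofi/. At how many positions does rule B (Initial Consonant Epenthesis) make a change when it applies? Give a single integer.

0

A Regressive Voicing Assimilation: [hozhofi] → [hoshofi]
B Initial Consonant Epenthesis: no change — [hoshofi]
C h-Deletion: [hoshofi] → [osofi]
Rule B changed 0 position(s).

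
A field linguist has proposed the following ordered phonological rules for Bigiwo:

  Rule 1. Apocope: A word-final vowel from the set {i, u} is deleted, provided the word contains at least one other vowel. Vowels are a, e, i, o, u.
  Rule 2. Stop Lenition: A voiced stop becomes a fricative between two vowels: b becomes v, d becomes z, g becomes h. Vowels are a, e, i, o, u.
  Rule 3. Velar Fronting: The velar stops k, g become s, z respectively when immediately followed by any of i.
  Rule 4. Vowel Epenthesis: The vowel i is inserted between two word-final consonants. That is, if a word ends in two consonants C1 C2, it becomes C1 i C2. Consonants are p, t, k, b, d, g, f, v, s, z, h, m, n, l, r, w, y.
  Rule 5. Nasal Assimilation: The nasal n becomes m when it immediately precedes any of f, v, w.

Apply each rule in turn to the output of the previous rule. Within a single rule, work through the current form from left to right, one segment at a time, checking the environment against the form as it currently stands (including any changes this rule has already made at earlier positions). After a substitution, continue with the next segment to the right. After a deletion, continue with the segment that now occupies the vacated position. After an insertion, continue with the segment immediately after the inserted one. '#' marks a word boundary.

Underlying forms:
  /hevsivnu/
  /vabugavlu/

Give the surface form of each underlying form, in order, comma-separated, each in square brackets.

/hevsivnu/:
  Rule 1 Apocope: [hevsivnu] → [hevsivn]
  Rule 2 Stop Lenition: no change — [hevsivn]
  Rule 3 Velar Fronting: no change — [hevsivn]
  Rule 4 Vowel Epenthesis: [hevsivn] → [hevsivin]
  Rule 5 Nasal Assimilation: no change — [hevsivin]
/vabugavlu/:
  Rule 1 Apocope: [vabugavlu] → [vabugavl]
  Rule 2 Stop Lenition: [vabugavl] → [vavuhavl]
  Rule 3 Velar Fronting: no change — [vavuhavl]
  Rule 4 Vowel Epenthesis: [vavuhavl] → [vavuhavil]
  Rule 5 Nasal Assimilation: no change — [vavuhavil]

[hevsivin], [vavuhavil]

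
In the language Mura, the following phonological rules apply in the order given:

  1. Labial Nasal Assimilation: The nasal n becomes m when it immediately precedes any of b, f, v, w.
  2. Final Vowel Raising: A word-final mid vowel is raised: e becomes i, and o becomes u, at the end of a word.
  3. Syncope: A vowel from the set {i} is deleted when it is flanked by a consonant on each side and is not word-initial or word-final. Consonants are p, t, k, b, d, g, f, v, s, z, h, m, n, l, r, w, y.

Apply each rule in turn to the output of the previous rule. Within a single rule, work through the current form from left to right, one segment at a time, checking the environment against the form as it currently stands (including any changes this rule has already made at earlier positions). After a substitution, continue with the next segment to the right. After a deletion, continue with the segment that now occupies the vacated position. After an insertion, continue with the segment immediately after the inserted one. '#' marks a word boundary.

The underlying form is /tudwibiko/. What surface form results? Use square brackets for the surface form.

1 Labial Nasal Assimilation: no change — [tudwibiko]
2 Final Vowel Raising: [tudwibiko] → [tudwibiku]
3 Syncope: [tudwibiku] → [tudwbku]

[tudwbku]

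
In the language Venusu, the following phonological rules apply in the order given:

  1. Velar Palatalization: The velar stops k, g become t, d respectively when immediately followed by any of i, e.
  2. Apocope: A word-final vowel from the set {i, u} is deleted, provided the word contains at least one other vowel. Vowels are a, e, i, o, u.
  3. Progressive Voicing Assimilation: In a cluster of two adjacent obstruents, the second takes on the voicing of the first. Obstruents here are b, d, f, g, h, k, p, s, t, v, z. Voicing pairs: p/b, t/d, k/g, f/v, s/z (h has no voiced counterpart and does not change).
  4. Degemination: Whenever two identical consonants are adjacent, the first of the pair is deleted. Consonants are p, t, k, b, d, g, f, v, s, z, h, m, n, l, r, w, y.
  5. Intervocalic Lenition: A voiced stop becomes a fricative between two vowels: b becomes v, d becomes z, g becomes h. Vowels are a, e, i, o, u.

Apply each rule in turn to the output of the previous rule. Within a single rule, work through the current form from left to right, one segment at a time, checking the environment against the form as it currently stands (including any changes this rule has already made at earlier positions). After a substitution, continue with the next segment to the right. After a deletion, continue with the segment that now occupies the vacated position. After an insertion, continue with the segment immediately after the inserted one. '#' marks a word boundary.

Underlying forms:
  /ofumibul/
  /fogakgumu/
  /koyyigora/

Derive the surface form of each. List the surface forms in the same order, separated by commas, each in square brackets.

[ofumivul], [fohakum], [koyihora]

/ofumibul/:
  1 Velar Palatalization: no change — [ofumibul]
  2 Apocope: no change — [ofumibul]
  3 Progressive Voicing Assimilation: no change — [ofumibul]
  4 Degemination: no change — [ofumibul]
  5 Intervocalic Lenition: [ofumibul] → [ofumivul]
/fogakgumu/:
  1 Velar Palatalization: no change — [fogakgumu]
  2 Apocope: [fogakgumu] → [fogakgum]
  3 Progressive Voicing Assimilation: [fogakgum] → [fogakkum]
  4 Degemination: [fogakkum] → [fogakum]
  5 Intervocalic Lenition: [fogakum] → [fohakum]
/koyyigora/:
  1 Velar Palatalization: no change — [koyyigora]
  2 Apocope: no change — [koyyigora]
  3 Progressive Voicing Assimilation: no change — [koyyigora]
  4 Degemination: [koyyigora] → [koyigora]
  5 Intervocalic Lenition: [koyigora] → [koyihora]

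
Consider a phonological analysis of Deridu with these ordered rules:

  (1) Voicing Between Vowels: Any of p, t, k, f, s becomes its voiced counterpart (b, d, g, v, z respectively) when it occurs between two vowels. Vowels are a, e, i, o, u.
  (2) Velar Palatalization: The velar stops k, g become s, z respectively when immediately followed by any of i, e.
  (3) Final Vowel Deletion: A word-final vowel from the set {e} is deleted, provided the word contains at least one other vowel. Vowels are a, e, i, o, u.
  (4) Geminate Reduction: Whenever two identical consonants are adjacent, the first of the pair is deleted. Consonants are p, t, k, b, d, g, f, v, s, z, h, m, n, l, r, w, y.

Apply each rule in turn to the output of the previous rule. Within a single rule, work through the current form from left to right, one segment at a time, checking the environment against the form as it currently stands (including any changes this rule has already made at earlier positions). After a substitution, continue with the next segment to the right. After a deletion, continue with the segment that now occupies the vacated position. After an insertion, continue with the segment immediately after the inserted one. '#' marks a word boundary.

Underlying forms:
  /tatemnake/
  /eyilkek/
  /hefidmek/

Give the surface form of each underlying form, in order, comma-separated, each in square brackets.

/tatemnake/:
  (1) Voicing Between Vowels: [tatemnake] → [tademnage]
  (2) Velar Palatalization: [tademnage] → [tademnaze]
  (3) Final Vowel Deletion: [tademnaze] → [tademnaz]
  (4) Geminate Reduction: no change — [tademnaz]
/eyilkek/:
  (1) Voicing Between Vowels: no change — [eyilkek]
  (2) Velar Palatalization: [eyilkek] → [eyilsek]
  (3) Final Vowel Deletion: no change — [eyilsek]
  (4) Geminate Reduction: no change — [eyilsek]
/hefidmek/:
  (1) Voicing Between Vowels: [hefidmek] → [hevidmek]
  (2) Velar Palatalization: no change — [hevidmek]
  (3) Final Vowel Deletion: no change — [hevidmek]
  (4) Geminate Reduction: no change — [hevidmek]

[tademnaz], [eyilsek], [hevidmek]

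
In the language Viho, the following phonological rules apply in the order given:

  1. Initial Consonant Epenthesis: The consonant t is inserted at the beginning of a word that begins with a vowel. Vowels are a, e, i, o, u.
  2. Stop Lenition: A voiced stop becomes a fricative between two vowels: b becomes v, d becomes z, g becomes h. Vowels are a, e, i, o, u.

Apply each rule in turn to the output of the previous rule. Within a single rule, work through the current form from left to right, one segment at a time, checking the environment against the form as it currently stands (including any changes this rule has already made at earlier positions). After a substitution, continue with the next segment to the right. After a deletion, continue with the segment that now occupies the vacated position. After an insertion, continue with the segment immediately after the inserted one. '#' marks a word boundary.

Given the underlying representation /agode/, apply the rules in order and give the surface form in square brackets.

1 Initial Consonant Epenthesis: [agode] → [tagode]
2 Stop Lenition: [tagode] → [tahoze]

[tahoze]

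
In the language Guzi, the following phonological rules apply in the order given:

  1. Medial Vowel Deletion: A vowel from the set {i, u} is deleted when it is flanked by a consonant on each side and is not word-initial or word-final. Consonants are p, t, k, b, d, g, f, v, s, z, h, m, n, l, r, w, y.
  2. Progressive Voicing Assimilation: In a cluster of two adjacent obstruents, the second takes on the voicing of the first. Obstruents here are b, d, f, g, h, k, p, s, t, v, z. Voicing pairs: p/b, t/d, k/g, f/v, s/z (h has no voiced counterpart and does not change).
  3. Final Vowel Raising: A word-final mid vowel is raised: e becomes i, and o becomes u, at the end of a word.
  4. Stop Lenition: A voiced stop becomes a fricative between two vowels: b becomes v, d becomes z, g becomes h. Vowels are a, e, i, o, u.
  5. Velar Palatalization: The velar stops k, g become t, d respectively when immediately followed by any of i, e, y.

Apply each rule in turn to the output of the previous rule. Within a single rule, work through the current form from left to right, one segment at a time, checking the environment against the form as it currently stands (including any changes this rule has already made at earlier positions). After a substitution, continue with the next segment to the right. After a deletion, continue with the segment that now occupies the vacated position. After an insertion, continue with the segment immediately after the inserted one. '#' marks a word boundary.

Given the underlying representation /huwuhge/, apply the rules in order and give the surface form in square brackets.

[hwhti]

1 Medial Vowel Deletion: [huwuhge] → [hwhge]
2 Progressive Voicing Assimilation: [hwhge] → [hwhke]
3 Final Vowel Raising: [hwhke] → [hwhki]
4 Stop Lenition: no change — [hwhki]
5 Velar Palatalization: [hwhki] → [hwhti]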